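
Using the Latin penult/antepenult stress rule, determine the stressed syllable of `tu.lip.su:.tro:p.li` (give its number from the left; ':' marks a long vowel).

4

Classical Latin: stress the penult if heavy (long vowel or closed), else the antepenult.
Weights: 3 su: H, 4 tro:p H, 5 li L.
The penult (syllable 4, tro:p) is heavy, so it takes stress.
Stress on syllable 4: tu.lip.su:.ˈtro:p.li.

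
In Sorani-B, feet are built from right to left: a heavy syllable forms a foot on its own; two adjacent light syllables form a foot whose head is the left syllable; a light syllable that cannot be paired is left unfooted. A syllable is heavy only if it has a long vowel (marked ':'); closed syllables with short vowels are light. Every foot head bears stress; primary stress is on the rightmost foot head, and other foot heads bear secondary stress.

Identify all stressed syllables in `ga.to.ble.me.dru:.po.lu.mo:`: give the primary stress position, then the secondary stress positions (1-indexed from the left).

primary 8, secondary 1, 3, 5, 6

Weights: 1 ga L, 2 to L, 3 ble L, 4 me L, 5 dru: H, 6 po L, 7 lu L, 8 mo: H.
Parse right to left (heavy = foot alone; LL = one foot; stranded L unfooted): (ˈga.to) (ˈble.me) (ˈdru:) (ˈpo.lu) (ˈmo:).
Foot heads: 1, 3, 5, 6, 8.
Primary stress on the rightmost head = syllable 8.
Secondary stress on 1, 3, 5, 6: ˌga.to.ˌble.me.ˌdru:.ˌpo.lu.ˈmo:.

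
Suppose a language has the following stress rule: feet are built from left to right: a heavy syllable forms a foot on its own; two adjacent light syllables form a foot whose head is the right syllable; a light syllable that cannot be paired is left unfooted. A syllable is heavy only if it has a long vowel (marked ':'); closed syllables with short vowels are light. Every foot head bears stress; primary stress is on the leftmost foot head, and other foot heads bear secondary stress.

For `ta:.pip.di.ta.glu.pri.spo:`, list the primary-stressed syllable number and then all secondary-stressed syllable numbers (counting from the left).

Weights: 1 ta: H, 2 pip L, 3 di L, 4 ta L, 5 glu L, 6 pri L, 7 spo: H.
Parse left to right (heavy = foot alone; LL = one foot; stranded L unfooted): (ˈta:) (pip.ˈdi) (ta.ˈglu) pri (ˈspo:).
Foot heads: 1, 3, 5, 7.
Primary stress on the leftmost head = syllable 1.
Secondary stress on 3, 5, 7: ˈta:.pip.ˌdi.ta.ˌglu.pri.ˌspo:.

primary 1, secondary 3, 5, 7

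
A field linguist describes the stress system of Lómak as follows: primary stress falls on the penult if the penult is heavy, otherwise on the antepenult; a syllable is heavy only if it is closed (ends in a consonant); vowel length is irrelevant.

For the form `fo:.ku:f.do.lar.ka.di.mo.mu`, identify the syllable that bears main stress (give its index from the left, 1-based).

Weights: 6 di L, 7 mo L, 8 mu L.
The penult (syllable 7, mo) is light, so stress falls on the antepenult (syllable 6, di).
Primary stress: syllable 6 → fo:.ku:f.do.lar.ka.ˈdi.mo.mu.

6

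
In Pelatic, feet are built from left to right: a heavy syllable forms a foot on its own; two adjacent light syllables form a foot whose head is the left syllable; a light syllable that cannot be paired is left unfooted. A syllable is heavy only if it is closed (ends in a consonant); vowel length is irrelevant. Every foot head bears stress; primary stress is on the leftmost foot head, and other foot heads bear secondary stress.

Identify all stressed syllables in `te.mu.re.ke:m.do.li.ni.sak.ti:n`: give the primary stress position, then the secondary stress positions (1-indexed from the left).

primary 1, secondary 4, 5, 8, 9

Weights: 1 te L, 2 mu L, 3 re L, 4 ke:m H, 5 do L, 6 li L, 7 ni L, 8 sak H, 9 ti:n H.
Parse left to right (heavy = foot alone; LL = one foot; stranded L unfooted): (ˈte.mu) re (ˈke:m) (ˈdo.li) ni (ˈsak) (ˈti:n).
Foot heads: 1, 4, 5, 8, 9.
Primary stress on the leftmost head = syllable 1.
Secondary stress on 4, 5, 8, 9: ˈte.mu.re.ˌke:m.ˌdo.li.ni.ˌsak.ˌti:n.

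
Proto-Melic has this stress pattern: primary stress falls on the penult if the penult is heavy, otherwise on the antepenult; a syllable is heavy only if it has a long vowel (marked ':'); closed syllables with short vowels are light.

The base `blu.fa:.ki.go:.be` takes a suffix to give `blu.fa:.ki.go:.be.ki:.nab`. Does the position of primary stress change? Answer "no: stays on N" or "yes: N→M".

yes: 4→6

Base `blu.fa:.ki.go:.be` (5 syllables):
  Weights: 3 ki L, 4 go: H, 5 be L.
  The penult (syllable 4, go:) is heavy, so it takes stress.
  → primary stress on syllable 4.
Suffixed `blu.fa:.ki.go:.be.ki:.nab` (7 syllables):
  Weights: 5 be L, 6 ki: H, 7 nab L.
  The penult (syllable 6, ki:) is heavy, so it takes stress.
  → primary stress on syllable 6.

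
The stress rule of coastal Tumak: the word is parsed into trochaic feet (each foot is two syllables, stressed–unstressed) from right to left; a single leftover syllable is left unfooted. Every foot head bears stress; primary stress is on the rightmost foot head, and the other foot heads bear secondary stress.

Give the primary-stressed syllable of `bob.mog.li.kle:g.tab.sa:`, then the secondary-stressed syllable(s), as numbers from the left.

Parse right to left into trochaic (ˈσσ) feet: (ˈbob.mog) (ˈli.kle:g) (ˈtab.sa:).
Foot heads (stressed positions): 1, 3, 5.
End Rule Rightmost: primary stress on the rightmost head = syllable 5.
Secondary stress on 1, 3: ˌbob.mog.ˌli.kle:g.ˈtab.sa:.

primary 5, secondary 1, 3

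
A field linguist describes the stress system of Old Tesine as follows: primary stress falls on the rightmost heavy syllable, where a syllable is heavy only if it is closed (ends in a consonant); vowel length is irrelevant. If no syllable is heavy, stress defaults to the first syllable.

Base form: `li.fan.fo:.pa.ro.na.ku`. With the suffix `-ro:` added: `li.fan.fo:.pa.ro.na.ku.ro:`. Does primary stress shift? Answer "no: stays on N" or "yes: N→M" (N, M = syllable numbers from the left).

Base `li.fan.fo:.pa.ro.na.ku` (7 syllables):
  Weights: 1 li L, 2 fan H, 3 fo: L, 4 pa L, 5 ro L, 6 na L, 7 ku L.
  Heavy syllables in the domain: 2. The rightmost is syllable 2 (fan).
  → primary stress on syllable 2.
Suffixed `li.fan.fo:.pa.ro.na.ku.ro:` (8 syllables):
  Weights: 1 li L, 2 fan H, 3 fo: L, 4 pa L, 5 ro L, 6 na L, 7 ku L, 8 ro: L.
  Heavy syllables in the domain: 2. The rightmost is syllable 2 (fan).
  → primary stress on syllable 2.

no: stays on 2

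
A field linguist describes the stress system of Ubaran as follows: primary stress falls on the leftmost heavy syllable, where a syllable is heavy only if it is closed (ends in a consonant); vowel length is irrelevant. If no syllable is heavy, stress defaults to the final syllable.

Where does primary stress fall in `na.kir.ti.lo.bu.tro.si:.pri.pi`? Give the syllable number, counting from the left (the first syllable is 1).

2

Weights: 1 na L, 2 kir H, 3 ti L, 4 lo L, 5 bu L, 6 tro L, 7 si: L, 8 pri L, 9 pi L.
Heavy syllables in the domain: 2. The leftmost is syllable 2 (kir).
Primary stress: syllable 2 → na.ˈkir.ti.lo.bu.tro.si:.pri.pi.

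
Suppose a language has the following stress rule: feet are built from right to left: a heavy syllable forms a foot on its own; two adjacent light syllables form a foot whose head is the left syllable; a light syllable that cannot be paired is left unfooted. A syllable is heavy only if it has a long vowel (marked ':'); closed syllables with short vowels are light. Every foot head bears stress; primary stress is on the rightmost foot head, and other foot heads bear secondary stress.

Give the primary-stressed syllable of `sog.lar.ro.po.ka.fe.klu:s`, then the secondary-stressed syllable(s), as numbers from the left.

Weights: 1 sog L, 2 lar L, 3 ro L, 4 po L, 5 ka L, 6 fe L, 7 klu:s H.
Parse right to left (heavy = foot alone; LL = one foot; stranded L unfooted): (ˈsog.lar) (ˈro.po) (ˈka.fe) (ˈklu:s).
Foot heads: 1, 3, 5, 7.
Primary stress on the rightmost head = syllable 7.
Secondary stress on 1, 3, 5: ˌsog.lar.ˌro.po.ˌka.fe.ˈklu:s.

primary 7, secondary 1, 3, 5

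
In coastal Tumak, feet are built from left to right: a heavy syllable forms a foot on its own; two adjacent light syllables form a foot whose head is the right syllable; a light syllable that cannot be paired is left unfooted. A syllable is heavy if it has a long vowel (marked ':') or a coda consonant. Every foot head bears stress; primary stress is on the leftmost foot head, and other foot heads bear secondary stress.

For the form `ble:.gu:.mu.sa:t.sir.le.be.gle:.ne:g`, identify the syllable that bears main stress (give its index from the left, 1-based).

1

Weights: 1 ble: H, 2 gu: H, 3 mu L, 4 sa:t H, 5 sir H, 6 le L, 7 be L, 8 gle: H, 9 ne:g H.
Parse left to right (heavy = foot alone; LL = one foot; stranded L unfooted): (ˈble:) (ˈgu:) mu (ˈsa:t) (ˈsir) (le.ˈbe) (ˈgle:) (ˈne:g).
Foot heads: 1, 2, 4, 5, 7, 8, 9.
Primary stress on the leftmost head = syllable 1.
Primary stress: syllable 1 → ˈble:.gu:.mu.sa:t.sir.le.be.gle:.ne:g.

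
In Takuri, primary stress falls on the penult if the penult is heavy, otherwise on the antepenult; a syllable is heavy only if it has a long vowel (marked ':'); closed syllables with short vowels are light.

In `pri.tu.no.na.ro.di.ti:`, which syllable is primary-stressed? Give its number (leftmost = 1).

5

Weights: 5 ro L, 6 di L, 7 ti: H.
The penult (syllable 6, di) is light, so stress falls on the antepenult (syllable 5, ro).
Primary stress: syllable 5 → pri.tu.no.na.ˈro.di.ti:.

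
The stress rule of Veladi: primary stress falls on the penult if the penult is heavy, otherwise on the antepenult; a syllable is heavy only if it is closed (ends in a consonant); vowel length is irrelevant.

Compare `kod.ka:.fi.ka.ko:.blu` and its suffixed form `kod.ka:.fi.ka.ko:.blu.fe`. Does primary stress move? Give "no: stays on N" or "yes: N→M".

yes: 4→5

Base `kod.ka:.fi.ka.ko:.blu` (6 syllables):
  Weights: 4 ka L, 5 ko: L, 6 blu L.
  The penult (syllable 5, ko:) is light, so stress falls on the antepenult (syllable 4, ka).
  → primary stress on syllable 4.
Suffixed `kod.ka:.fi.ka.ko:.blu.fe` (7 syllables):
  Weights: 5 ko: L, 6 blu L, 7 fe L.
  The penult (syllable 6, blu) is light, so stress falls on the antepenult (syllable 5, ko:).
  → primary stress on syllable 5.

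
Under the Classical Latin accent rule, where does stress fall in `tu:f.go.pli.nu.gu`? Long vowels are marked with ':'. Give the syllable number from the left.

3

Classical Latin: stress the penult if heavy (long vowel or closed), else the antepenult.
Weights: 3 pli L, 4 nu L, 5 gu L.
The penult (syllable 4, nu) is light, so stress falls on the antepenult (syllable 3, pli).
Stress on syllable 3: tu:f.go.ˈpli.nu.gu.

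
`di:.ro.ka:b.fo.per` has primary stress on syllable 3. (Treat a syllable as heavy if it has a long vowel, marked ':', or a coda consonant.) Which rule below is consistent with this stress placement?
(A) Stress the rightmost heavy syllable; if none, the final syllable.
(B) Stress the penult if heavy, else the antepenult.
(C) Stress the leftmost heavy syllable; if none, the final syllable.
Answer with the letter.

Rule A → syllable 5 (observed: 3).
Rule B → syllable 3 ✓.
Rule C → syllable 1 (observed: 3).

B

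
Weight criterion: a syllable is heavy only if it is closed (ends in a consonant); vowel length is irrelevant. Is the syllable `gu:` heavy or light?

`gu:`: long vowel, open (no coda). Open (no coda) → light.

light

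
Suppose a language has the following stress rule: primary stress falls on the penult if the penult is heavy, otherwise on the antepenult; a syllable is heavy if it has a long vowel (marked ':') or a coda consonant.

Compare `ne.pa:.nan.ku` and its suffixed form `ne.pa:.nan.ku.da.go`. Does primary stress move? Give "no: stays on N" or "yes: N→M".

Base `ne.pa:.nan.ku` (4 syllables):
  Weights: 2 pa: H, 3 nan H, 4 ku L.
  The penult (syllable 3, nan) is heavy, so it takes stress.
  → primary stress on syllable 3.
Suffixed `ne.pa:.nan.ku.da.go` (6 syllables):
  Weights: 4 ku L, 5 da L, 6 go L.
  The penult (syllable 5, da) is light, so stress falls on the antepenult (syllable 4, ku).
  → primary stress on syllable 4.

yes: 3→4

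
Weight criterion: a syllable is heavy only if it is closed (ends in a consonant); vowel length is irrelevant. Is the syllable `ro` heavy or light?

`ro`: short vowel, open (no coda). Open (no coda) → light.

light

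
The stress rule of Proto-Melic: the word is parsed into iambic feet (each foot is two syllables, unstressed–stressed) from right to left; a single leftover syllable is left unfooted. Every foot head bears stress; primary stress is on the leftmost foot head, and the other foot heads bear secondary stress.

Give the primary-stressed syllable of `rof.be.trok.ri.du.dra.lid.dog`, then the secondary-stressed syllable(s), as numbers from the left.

Parse right to left into iambic (σˈσ) feet: (rof.ˈbe) (trok.ˈri) (du.ˈdra) (lid.ˈdog).
Foot heads (stressed positions): 2, 4, 6, 8.
End Rule Leftmost: primary stress on the leftmost head = syllable 2.
Secondary stress on 4, 6, 8: rof.ˈbe.trok.ˌri.du.ˌdra.lid.ˌdog.

primary 2, secondary 4, 6, 8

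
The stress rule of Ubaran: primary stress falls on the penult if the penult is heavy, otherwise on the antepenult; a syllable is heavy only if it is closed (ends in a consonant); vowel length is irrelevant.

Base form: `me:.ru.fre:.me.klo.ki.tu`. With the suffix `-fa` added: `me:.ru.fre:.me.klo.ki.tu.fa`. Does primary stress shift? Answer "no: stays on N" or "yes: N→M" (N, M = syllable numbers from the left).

Base `me:.ru.fre:.me.klo.ki.tu` (7 syllables):
  Weights: 5 klo L, 6 ki L, 7 tu L.
  The penult (syllable 6, ki) is light, so stress falls on the antepenult (syllable 5, klo).
  → primary stress on syllable 5.
Suffixed `me:.ru.fre:.me.klo.ki.tu.fa` (8 syllables):
  Weights: 6 ki L, 7 tu L, 8 fa L.
  The penult (syllable 7, tu) is light, so stress falls on the antepenult (syllable 6, ki).
  → primary stress on syllable 6.

yes: 5→6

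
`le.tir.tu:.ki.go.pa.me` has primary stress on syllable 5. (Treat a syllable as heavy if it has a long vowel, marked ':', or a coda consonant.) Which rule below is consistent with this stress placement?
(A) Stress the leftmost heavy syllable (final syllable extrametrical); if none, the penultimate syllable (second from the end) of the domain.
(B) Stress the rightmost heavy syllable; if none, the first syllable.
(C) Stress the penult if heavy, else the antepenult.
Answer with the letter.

C

Rule A → syllable 2 (observed: 5).
Rule B → syllable 3 (observed: 5).
Rule C → syllable 5 ✓.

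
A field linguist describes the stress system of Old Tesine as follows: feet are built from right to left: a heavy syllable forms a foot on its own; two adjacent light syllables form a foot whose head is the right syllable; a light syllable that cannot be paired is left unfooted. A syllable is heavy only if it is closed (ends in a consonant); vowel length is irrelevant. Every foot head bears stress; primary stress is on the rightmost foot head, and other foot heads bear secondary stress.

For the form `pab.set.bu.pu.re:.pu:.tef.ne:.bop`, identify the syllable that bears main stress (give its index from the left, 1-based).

Weights: 1 pab H, 2 set H, 3 bu L, 4 pu L, 5 re: L, 6 pu: L, 7 tef H, 8 ne: L, 9 bop H.
Parse right to left (heavy = foot alone; LL = one foot; stranded L unfooted): (ˈpab) (ˈset) (bu.ˈpu) (re:.ˈpu:) (ˈtef) ne: (ˈbop).
Foot heads: 1, 2, 4, 6, 7, 9.
Primary stress on the rightmost head = syllable 9.
Primary stress: syllable 9 → pab.set.bu.pu.re:.pu:.tef.ne:.ˈbop.

9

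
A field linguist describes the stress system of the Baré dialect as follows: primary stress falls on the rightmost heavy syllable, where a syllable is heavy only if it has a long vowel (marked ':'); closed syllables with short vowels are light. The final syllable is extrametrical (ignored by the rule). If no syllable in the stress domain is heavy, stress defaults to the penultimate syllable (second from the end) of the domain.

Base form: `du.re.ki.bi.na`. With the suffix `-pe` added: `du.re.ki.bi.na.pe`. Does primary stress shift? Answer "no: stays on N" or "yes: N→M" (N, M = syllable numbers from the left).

yes: 3→4

Base `du.re.ki.bi.na` (5 syllables):
  The final syllable (5, na) is extrametrical; the stress domain is syllables 1–4.
  Weights: 1 du L, 2 re L, 3 ki L, 4 bi L.
  No heavy syllable in the domain; default to the penultimate syllable (second from the end) of the domain = syllable 3.
  → primary stress on syllable 3.
Suffixed `du.re.ki.bi.na.pe` (6 syllables):
  The final syllable (6, pe) is extrametrical; the stress domain is syllables 1–5.
  Weights: 1 du L, 2 re L, 3 ki L, 4 bi L, 5 na L.
  No heavy syllable in the domain; default to the penultimate syllable (second from the end) of the domain = syllable 4.
  → primary stress on syllable 4.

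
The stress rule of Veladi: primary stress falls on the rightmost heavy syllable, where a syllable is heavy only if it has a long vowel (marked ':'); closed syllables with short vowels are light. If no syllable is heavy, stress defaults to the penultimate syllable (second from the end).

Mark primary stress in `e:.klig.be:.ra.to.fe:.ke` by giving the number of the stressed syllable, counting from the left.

Weights: 1 e: H, 2 klig L, 3 be: H, 4 ra L, 5 to L, 6 fe: H, 7 ke L.
Heavy syllables in the domain: 1, 3, 6. The rightmost is syllable 6 (fe:).
Primary stress: syllable 6 → e:.klig.be:.ra.to.ˈfe:.ke.

6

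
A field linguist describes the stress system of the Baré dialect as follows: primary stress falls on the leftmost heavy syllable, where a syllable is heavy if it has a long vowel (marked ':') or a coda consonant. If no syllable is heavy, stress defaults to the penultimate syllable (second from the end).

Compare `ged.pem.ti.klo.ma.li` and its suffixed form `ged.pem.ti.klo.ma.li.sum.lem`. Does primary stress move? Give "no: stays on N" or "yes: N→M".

no: stays on 1

Base `ged.pem.ti.klo.ma.li` (6 syllables):
  Weights: 1 ged H, 2 pem H, 3 ti L, 4 klo L, 5 ma L, 6 li L.
  Heavy syllables in the domain: 1, 2. The leftmost is syllable 1 (ged).
  → primary stress on syllable 1.
Suffixed `ged.pem.ti.klo.ma.li.sum.lem` (8 syllables):
  Weights: 1 ged H, 2 pem H, 3 ti L, 4 klo L, 5 ma L, 6 li L, 7 sum H, 8 lem H.
  Heavy syllables in the domain: 1, 2, 7, 8. The leftmost is syllable 1 (ged).
  → primary stress on syllable 1.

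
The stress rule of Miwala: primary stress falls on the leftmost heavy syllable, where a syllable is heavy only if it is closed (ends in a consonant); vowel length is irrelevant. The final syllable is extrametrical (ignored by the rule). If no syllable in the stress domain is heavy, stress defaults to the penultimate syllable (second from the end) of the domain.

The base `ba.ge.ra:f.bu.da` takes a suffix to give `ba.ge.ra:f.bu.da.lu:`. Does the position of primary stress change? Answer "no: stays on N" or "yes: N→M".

no: stays on 3

Base `ba.ge.ra:f.bu.da` (5 syllables):
  The final syllable (5, da) is extrametrical; the stress domain is syllables 1–4.
  Weights: 1 ba L, 2 ge L, 3 ra:f H, 4 bu L.
  Heavy syllables in the domain: 3. The leftmost is syllable 3 (ra:f).
  → primary stress on syllable 3.
Suffixed `ba.ge.ra:f.bu.da.lu:` (6 syllables):
  The final syllable (6, lu:) is extrametrical; the stress domain is syllables 1–5.
  Weights: 1 ba L, 2 ge L, 3 ra:f H, 4 bu L, 5 da L.
  Heavy syllables in the domain: 3. The leftmost is syllable 3 (ra:f).
  → primary stress on syllable 3.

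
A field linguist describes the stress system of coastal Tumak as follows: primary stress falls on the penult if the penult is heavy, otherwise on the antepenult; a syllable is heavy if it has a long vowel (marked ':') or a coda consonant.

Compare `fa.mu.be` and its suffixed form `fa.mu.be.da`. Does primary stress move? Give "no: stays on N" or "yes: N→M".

yes: 1→2

Base `fa.mu.be` (3 syllables):
  Weights: 1 fa L, 2 mu L, 3 be L.
  The penult (syllable 2, mu) is light, so stress falls on the antepenult (syllable 1, fa).
  → primary stress on syllable 1.
Suffixed `fa.mu.be.da` (4 syllables):
  Weights: 2 mu L, 3 be L, 4 da L.
  The penult (syllable 3, be) is light, so stress falls on the antepenult (syllable 2, mu).
  → primary stress on syllable 2.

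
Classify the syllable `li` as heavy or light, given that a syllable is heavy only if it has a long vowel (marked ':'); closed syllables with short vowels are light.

light

`li`: short vowel, open (no coda). Short vowel → light.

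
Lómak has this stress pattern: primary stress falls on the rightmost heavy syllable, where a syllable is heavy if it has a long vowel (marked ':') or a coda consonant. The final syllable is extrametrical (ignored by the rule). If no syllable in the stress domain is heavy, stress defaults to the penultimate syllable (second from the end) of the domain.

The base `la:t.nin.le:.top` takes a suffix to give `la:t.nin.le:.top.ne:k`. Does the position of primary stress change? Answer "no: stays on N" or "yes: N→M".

Base `la:t.nin.le:.top` (4 syllables):
  The final syllable (4, top) is extrametrical; the stress domain is syllables 1–3.
  Weights: 1 la:t H, 2 nin H, 3 le: H.
  Heavy syllables in the domain: 1, 2, 3. The rightmost is syllable 3 (le:).
  → primary stress on syllable 3.
Suffixed `la:t.nin.le:.top.ne:k` (5 syllables):
  The final syllable (5, ne:k) is extrametrical; the stress domain is syllables 1–4.
  Weights: 1 la:t H, 2 nin H, 3 le: H, 4 top H.
  Heavy syllables in the domain: 1, 2, 3, 4. The rightmost is syllable 4 (top).
  → primary stress on syllable 4.

yes: 3→4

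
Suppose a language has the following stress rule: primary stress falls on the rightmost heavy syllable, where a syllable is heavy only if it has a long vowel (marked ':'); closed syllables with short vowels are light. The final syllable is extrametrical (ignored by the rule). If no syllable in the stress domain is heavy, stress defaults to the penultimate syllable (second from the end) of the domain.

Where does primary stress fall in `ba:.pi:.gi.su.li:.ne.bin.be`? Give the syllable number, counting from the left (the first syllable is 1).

5

The final syllable (8, be) is extrametrical; the stress domain is syllables 1–7.
Weights: 1 ba: H, 2 pi: H, 3 gi L, 4 su L, 5 li: H, 6 ne L, 7 bin L.
Heavy syllables in the domain: 1, 2, 5. The rightmost is syllable 5 (li:).
Primary stress: syllable 5 → ba:.pi:.gi.su.ˈli:.ne.bin.be.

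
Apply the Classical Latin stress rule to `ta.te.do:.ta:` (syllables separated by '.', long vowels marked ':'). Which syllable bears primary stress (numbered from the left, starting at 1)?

Classical Latin: stress the penult if heavy (long vowel or closed), else the antepenult.
Weights: 2 te L, 3 do: H, 4 ta: H.
The penult (syllable 3, do:) is heavy, so it takes stress.
Stress on syllable 3: ta.te.ˈdo:.ta:.

3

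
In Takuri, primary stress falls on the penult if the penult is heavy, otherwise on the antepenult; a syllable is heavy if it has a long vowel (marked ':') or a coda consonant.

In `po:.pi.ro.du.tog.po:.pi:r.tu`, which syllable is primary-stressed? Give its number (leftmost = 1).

Weights: 6 po: H, 7 pi:r H, 8 tu L.
The penult (syllable 7, pi:r) is heavy, so it takes stress.
Primary stress: syllable 7 → po:.pi.ro.du.tog.po:.ˈpi:r.tu.

7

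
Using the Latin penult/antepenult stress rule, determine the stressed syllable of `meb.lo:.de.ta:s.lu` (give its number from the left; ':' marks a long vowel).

Classical Latin: stress the penult if heavy (long vowel or closed), else the antepenult.
Weights: 3 de L, 4 ta:s H, 5 lu L.
The penult (syllable 4, ta:s) is heavy, so it takes stress.
Stress on syllable 4: meb.lo:.de.ˈta:s.lu.

4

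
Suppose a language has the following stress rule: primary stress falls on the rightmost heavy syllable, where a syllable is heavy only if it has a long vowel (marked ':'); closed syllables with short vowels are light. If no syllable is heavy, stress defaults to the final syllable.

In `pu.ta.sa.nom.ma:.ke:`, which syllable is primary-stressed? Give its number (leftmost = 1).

Weights: 1 pu L, 2 ta L, 3 sa L, 4 nom L, 5 ma: H, 6 ke: H.
Heavy syllables in the domain: 5, 6. The rightmost is syllable 6 (ke:).
Primary stress: syllable 6 → pu.ta.sa.nom.ma:.ˈke:.

6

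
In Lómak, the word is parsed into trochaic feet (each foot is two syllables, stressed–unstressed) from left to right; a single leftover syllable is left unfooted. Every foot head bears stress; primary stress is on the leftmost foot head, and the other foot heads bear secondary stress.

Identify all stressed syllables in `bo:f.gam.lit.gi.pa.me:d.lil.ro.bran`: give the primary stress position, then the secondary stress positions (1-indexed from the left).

Parse left to right into trochaic (ˈσσ) feet: (ˈbo:f.gam) (ˈlit.gi) (ˈpa.me:d) (ˈlil.ro) bran. Syllable 9 is left unfooted.
Foot heads (stressed positions): 1, 3, 5, 7.
End Rule Leftmost: primary stress on the leftmost head = syllable 1.
Secondary stress on 3, 5, 7: ˈbo:f.gam.ˌlit.gi.ˌpa.me:d.ˌlil.ro.bran.

primary 1, secondary 3, 5, 7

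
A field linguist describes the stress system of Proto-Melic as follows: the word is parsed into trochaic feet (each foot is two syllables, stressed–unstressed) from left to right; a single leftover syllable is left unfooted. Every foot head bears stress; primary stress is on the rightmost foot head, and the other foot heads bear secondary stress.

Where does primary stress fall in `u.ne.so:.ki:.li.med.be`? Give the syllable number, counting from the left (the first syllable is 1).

5

Parse left to right into trochaic (ˈσσ) feet: (ˈu.ne) (ˈso:.ki:) (ˈli.med) be. Syllable 7 is left unfooted.
Foot heads (stressed positions): 1, 3, 5.
End Rule Rightmost: primary stress on the rightmost head = syllable 5.
Primary stress: syllable 5 → u.ne.so:.ki:.ˈli.med.be.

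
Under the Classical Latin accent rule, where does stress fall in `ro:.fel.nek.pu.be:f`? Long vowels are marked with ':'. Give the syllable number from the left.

Classical Latin: stress the penult if heavy (long vowel or closed), else the antepenult.
Weights: 3 nek H, 4 pu L, 5 be:f H.
The penult (syllable 4, pu) is light, so stress falls on the antepenult (syllable 3, nek).
Stress on syllable 3: ro:.fel.ˈnek.pu.be:f.

3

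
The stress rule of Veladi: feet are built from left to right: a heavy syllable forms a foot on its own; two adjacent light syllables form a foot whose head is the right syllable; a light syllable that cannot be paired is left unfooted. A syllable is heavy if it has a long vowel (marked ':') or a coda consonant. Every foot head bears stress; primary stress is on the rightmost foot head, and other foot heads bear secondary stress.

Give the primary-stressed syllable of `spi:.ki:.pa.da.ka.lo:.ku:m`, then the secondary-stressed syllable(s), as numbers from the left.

Weights: 1 spi: H, 2 ki: H, 3 pa L, 4 da L, 5 ka L, 6 lo: H, 7 ku:m H.
Parse left to right (heavy = foot alone; LL = one foot; stranded L unfooted): (ˈspi:) (ˈki:) (pa.ˈda) ka (ˈlo:) (ˈku:m).
Foot heads: 1, 2, 4, 6, 7.
Primary stress on the rightmost head = syllable 7.
Secondary stress on 1, 2, 4, 6: ˌspi:.ˌki:.pa.ˌda.ka.ˌlo:.ˈku:m.

primary 7, secondary 1, 2, 4, 6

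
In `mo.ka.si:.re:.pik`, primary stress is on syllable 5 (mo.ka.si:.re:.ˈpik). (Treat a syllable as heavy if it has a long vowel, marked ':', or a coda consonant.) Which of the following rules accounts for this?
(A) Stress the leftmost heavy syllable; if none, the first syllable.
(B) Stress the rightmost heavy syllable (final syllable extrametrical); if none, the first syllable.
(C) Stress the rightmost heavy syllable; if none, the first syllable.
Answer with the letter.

C

Rule A → syllable 3 (observed: 5).
Rule B → syllable 4 (observed: 5).
Rule C → syllable 5 ✓.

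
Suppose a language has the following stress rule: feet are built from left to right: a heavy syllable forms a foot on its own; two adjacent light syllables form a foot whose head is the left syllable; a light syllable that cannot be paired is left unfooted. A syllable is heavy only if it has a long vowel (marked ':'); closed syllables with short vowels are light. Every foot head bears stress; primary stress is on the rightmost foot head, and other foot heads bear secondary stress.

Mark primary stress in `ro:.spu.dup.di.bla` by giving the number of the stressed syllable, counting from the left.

4

Weights: 1 ro: H, 2 spu L, 3 dup L, 4 di L, 5 bla L.
Parse left to right (heavy = foot alone; LL = one foot; stranded L unfooted): (ˈro:) (ˈspu.dup) (ˈdi.bla).
Foot heads: 1, 2, 4.
Primary stress on the rightmost head = syllable 4.
Primary stress: syllable 4 → ro:.spu.dup.ˈdi.bla.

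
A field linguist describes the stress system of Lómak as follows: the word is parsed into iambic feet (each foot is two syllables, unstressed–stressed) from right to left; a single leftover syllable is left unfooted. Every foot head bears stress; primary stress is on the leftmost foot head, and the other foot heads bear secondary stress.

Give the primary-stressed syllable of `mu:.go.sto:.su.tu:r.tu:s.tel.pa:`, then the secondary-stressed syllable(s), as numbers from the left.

Parse right to left into iambic (σˈσ) feet: (mu:.ˈgo) (sto:.ˈsu) (tu:r.ˈtu:s) (tel.ˈpa:).
Foot heads (stressed positions): 2, 4, 6, 8.
End Rule Leftmost: primary stress on the leftmost head = syllable 2.
Secondary stress on 4, 6, 8: mu:.ˈgo.sto:.ˌsu.tu:r.ˌtu:s.tel.ˌpa:.

primary 2, secondary 4, 6, 8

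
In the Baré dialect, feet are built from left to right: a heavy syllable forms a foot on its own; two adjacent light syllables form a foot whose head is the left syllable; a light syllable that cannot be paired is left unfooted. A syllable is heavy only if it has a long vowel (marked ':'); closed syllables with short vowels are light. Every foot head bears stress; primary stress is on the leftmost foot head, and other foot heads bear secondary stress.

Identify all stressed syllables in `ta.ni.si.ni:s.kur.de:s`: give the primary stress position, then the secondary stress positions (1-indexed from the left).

primary 1, secondary 4, 6

Weights: 1 ta L, 2 ni L, 3 si L, 4 ni:s H, 5 kur L, 6 de:s H.
Parse left to right (heavy = foot alone; LL = one foot; stranded L unfooted): (ˈta.ni) si (ˈni:s) kur (ˈde:s).
Foot heads: 1, 4, 6.
Primary stress on the leftmost head = syllable 1.
Secondary stress on 4, 6: ˈta.ni.si.ˌni:s.kur.ˌde:s.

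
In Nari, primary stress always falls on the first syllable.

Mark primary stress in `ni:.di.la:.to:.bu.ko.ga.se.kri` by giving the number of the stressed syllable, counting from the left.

The word has 9 syllables; the first syllable is syllable 1 (ni:).
Primary stress: syllable 1 → ˈni:.di.la:.to:.bu.ko.ga.se.kri.

1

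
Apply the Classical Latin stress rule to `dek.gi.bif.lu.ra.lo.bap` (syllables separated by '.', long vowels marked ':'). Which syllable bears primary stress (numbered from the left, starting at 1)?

5

Classical Latin: stress the penult if heavy (long vowel or closed), else the antepenult.
Weights: 5 ra L, 6 lo L, 7 bap H.
The penult (syllable 6, lo) is light, so stress falls on the antepenult (syllable 5, ra).
Stress on syllable 5: dek.gi.bif.lu.ˈra.lo.bap.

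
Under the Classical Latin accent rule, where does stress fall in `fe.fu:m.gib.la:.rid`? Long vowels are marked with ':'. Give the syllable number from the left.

Classical Latin: stress the penult if heavy (long vowel or closed), else the antepenult.
Weights: 3 gib H, 4 la: H, 5 rid H.
The penult (syllable 4, la:) is heavy, so it takes stress.
Stress on syllable 4: fe.fu:m.gib.ˈla:.rid.

4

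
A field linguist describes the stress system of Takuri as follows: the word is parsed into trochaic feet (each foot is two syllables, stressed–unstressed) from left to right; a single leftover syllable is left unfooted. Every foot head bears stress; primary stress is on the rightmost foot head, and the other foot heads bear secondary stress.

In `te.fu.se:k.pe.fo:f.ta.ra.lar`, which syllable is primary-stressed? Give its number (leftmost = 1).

Parse left to right into trochaic (ˈσσ) feet: (ˈte.fu) (ˈse:k.pe) (ˈfo:f.ta) (ˈra.lar).
Foot heads (stressed positions): 1, 3, 5, 7.
End Rule Rightmost: primary stress on the rightmost head = syllable 7.
Primary stress: syllable 7 → te.fu.se:k.pe.fo:f.ta.ˈra.lar.

7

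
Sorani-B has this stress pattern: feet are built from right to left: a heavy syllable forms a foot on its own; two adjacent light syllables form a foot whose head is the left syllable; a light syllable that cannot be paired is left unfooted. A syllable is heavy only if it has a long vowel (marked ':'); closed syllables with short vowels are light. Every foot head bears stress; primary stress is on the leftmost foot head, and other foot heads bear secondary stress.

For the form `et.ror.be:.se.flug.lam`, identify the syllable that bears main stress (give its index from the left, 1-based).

Weights: 1 et L, 2 ror L, 3 be: H, 4 se L, 5 flug L, 6 lam L.
Parse right to left (heavy = foot alone; LL = one foot; stranded L unfooted): (ˈet.ror) (ˈbe:) se (ˈflug.lam).
Foot heads: 1, 3, 5.
Primary stress on the leftmost head = syllable 1.
Primary stress: syllable 1 → ˈet.ror.be:.se.flug.lam.

1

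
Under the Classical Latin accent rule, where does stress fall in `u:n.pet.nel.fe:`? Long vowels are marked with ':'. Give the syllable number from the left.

3

Classical Latin: stress the penult if heavy (long vowel or closed), else the antepenult.
Weights: 2 pet H, 3 nel H, 4 fe: H.
The penult (syllable 3, nel) is heavy, so it takes stress.
Stress on syllable 3: u:n.pet.ˈnel.fe:.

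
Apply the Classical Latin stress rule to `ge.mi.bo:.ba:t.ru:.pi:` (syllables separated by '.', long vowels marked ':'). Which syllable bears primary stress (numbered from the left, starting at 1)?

Classical Latin: stress the penult if heavy (long vowel or closed), else the antepenult.
Weights: 4 ba:t H, 5 ru: H, 6 pi: H.
The penult (syllable 5, ru:) is heavy, so it takes stress.
Stress on syllable 5: ge.mi.bo:.ba:t.ˈru:.pi:.

5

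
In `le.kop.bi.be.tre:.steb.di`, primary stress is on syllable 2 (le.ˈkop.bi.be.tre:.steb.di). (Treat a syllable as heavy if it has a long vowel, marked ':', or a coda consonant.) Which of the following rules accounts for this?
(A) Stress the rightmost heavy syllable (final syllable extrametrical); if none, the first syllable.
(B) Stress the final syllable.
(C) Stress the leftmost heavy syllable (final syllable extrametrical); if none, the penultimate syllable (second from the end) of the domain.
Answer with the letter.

Rule A → syllable 6 (observed: 2).
Rule B → syllable 7 (observed: 2).
Rule C → syllable 2 ✓.

C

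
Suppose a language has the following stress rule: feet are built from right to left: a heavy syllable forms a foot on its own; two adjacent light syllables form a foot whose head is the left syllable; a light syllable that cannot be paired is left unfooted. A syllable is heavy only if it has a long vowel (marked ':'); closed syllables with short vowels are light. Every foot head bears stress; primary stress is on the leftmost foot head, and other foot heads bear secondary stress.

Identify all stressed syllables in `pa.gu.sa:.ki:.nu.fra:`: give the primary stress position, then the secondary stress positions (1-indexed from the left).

primary 1, secondary 3, 4, 6

Weights: 1 pa L, 2 gu L, 3 sa: H, 4 ki: H, 5 nu L, 6 fra: H.
Parse right to left (heavy = foot alone; LL = one foot; stranded L unfooted): (ˈpa.gu) (ˈsa:) (ˈki:) nu (ˈfra:).
Foot heads: 1, 3, 4, 6.
Primary stress on the leftmost head = syllable 1.
Secondary stress on 3, 4, 6: ˈpa.gu.ˌsa:.ˌki:.nu.ˌfra:.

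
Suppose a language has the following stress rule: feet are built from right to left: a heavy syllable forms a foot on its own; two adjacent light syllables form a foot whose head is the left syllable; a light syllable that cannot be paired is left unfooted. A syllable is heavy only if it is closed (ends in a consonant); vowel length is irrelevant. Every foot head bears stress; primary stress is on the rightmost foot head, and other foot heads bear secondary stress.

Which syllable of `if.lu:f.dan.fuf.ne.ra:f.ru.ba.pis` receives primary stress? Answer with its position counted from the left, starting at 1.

9

Weights: 1 if H, 2 lu:f H, 3 dan H, 4 fuf H, 5 ne L, 6 ra:f H, 7 ru L, 8 ba L, 9 pis H.
Parse right to left (heavy = foot alone; LL = one foot; stranded L unfooted): (ˈif) (ˈlu:f) (ˈdan) (ˈfuf) ne (ˈra:f) (ˈru.ba) (ˈpis).
Foot heads: 1, 2, 3, 4, 6, 7, 9.
Primary stress on the rightmost head = syllable 9.
Primary stress: syllable 9 → if.lu:f.dan.fuf.ne.ra:f.ru.ba.ˈpis.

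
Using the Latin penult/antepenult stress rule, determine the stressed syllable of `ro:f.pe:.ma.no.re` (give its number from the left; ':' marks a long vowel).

Classical Latin: stress the penult if heavy (long vowel or closed), else the antepenult.
Weights: 3 ma L, 4 no L, 5 re L.
The penult (syllable 4, no) is light, so stress falls on the antepenult (syllable 3, ma).
Stress on syllable 3: ro:f.pe:.ˈma.no.re.

3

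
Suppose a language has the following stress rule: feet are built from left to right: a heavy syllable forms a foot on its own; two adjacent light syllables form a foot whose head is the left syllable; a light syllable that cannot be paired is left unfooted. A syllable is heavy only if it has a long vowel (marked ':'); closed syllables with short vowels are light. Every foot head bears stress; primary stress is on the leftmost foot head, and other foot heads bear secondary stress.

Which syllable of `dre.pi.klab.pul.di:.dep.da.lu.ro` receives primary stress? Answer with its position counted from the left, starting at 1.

Weights: 1 dre L, 2 pi L, 3 klab L, 4 pul L, 5 di: H, 6 dep L, 7 da L, 8 lu L, 9 ro L.
Parse left to right (heavy = foot alone; LL = one foot; stranded L unfooted): (ˈdre.pi) (ˈklab.pul) (ˈdi:) (ˈdep.da) (ˈlu.ro).
Foot heads: 1, 3, 5, 6, 8.
Primary stress on the leftmost head = syllable 1.
Primary stress: syllable 1 → ˈdre.pi.klab.pul.di:.dep.da.lu.ro.

1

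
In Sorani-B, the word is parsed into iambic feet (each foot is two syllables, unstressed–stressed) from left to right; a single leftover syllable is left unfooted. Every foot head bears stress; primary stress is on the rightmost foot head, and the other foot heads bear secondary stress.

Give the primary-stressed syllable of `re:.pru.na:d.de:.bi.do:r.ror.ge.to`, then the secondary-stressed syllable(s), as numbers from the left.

primary 8, secondary 2, 4, 6

Parse left to right into iambic (σˈσ) feet: (re:.ˈpru) (na:d.ˈde:) (bi.ˈdo:r) (ror.ˈge) to. Syllable 9 is left unfooted.
Foot heads (stressed positions): 2, 4, 6, 8.
End Rule Rightmost: primary stress on the rightmost head = syllable 8.
Secondary stress on 2, 4, 6: re:.ˌpru.na:d.ˌde:.bi.ˌdo:r.ror.ˈge.to.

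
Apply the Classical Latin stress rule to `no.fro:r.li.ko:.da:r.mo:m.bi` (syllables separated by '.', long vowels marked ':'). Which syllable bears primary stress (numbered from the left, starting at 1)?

Classical Latin: stress the penult if heavy (long vowel or closed), else the antepenult.
Weights: 5 da:r H, 6 mo:m H, 7 bi L.
The penult (syllable 6, mo:m) is heavy, so it takes stress.
Stress on syllable 6: no.fro:r.li.ko:.da:r.ˈmo:m.bi.

6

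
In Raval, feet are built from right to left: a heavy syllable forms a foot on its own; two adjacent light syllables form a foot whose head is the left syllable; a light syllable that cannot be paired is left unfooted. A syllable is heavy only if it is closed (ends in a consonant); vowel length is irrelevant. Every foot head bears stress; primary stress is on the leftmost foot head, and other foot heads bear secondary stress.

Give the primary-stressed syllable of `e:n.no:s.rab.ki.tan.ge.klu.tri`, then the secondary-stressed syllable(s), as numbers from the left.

Weights: 1 e:n H, 2 no:s H, 3 rab H, 4 ki L, 5 tan H, 6 ge L, 7 klu L, 8 tri L.
Parse right to left (heavy = foot alone; LL = one foot; stranded L unfooted): (ˈe:n) (ˈno:s) (ˈrab) ki (ˈtan) ge (ˈklu.tri).
Foot heads: 1, 2, 3, 5, 7.
Primary stress on the leftmost head = syllable 1.
Secondary stress on 2, 3, 5, 7: ˈe:n.ˌno:s.ˌrab.ki.ˌtan.ge.ˌklu.tri.

primary 1, secondary 2, 3, 5, 7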